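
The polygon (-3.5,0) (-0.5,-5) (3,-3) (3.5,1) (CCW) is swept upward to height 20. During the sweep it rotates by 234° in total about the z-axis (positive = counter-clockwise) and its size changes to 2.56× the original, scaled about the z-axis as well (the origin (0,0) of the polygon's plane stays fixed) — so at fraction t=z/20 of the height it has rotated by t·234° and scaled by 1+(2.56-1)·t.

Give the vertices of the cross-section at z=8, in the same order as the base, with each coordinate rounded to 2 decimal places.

t = z/height = 8/20 = 0.4
s = 1 + (scale-1)·z/height = 1 + (2.56-1)·8/20 = 1.624000
θ = twist·z/height = 234°·8/20 = 93.6000° = 1.633628 rad
cos θ = -0.062791, sin θ = 0.998027 (intermediates below are computed at full precision and shown rounded to 5 d.p.)
v1: (-3.5,0) → rotate → (0.21977,-3.49309) → ×s → (0.35690,-5.67278) → (0.36,-5.67)
v2: (-0.5,-5) → rotate → (5.02153,-0.18506) → ×s → (8.15496,-0.30054) → (8.15,-0.30)
v3: (3,-3) → rotate → (2.80571,3.18245) → ×s → (4.55647,5.16830) → (4.56,5.17)
v4: (3.5,1) → rotate → (-1.21779,3.43030) → ×s → (-1.97770,5.57081) → (-1.98,5.57)

Cross-section at z=8: (0.36,-5.67) (8.15,-0.30) (4.56,5.17) (-1.98,5.57)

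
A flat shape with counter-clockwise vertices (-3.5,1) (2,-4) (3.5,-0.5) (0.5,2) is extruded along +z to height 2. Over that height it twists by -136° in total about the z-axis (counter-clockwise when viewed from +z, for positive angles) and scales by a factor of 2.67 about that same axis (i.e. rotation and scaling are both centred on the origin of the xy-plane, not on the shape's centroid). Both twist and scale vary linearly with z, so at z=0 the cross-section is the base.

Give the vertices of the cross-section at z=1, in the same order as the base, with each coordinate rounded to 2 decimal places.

Cross-section at z=1: (-0.70,6.64) (-5.43,-6.15) (1.56,-6.30) (3.75,0.52)

t = z/height = 1/2 = 0.5
s = 1 + (scale-1)·z/height = 1 + (2.67-1)·1/2 = 1.835000
θ = twist·z/height = -136°·1/2 = -68.0000° = -1.186824 rad
cos θ = 0.374607, sin θ = -0.927184 (intermediates below are computed at full precision and shown rounded to 5 d.p.)
v1: (-3.5,1) → rotate → (-0.38394,3.61975) → ×s → (-0.70453,6.64224) → (-0.70,6.64)
v2: (2,-4) → rotate → (-2.95952,-3.35279) → ×s → (-5.43072,-6.15238) → (-5.43,-6.15)
v3: (3.5,-0.5) → rotate → (0.84753,-3.43245) → ×s → (1.55522,-6.29854) → (1.56,-6.30)
v4: (0.5,2) → rotate → (2.04167,0.28562) → ×s → (3.74647,0.52412) → (3.75,0.52)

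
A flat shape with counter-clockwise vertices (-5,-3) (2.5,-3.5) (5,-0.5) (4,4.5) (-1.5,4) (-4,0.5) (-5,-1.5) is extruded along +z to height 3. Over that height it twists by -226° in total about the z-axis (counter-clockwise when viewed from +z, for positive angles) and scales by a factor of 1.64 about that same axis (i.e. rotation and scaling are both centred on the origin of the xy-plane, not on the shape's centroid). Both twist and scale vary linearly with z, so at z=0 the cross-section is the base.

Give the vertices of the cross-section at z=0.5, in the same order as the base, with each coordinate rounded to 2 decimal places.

Cross-section at z=0.5: (-6.41,0.75) (-0.18,-4.76) (4.04,-3.82) (6.55,1.24) (1.39,4.52) (-3.17,3.14) (-5.39,2.07)

t = z/height = 0.5/3 = 0.166667
s = 1 + (scale-1)·z/height = 1 + (1.64-1)·0.5/3 = 1.106667
θ = twist·z/height = -226°·0.5/3 = -37.6667° = -0.657407 rad
cos θ = 0.791579, sin θ = -0.611067 (intermediates below are computed at full precision and shown rounded to 5 d.p.)
v1: (-5,-3) → rotate → (-5.79110,0.68060) → ×s → (-6.40881,0.75319) → (-6.41,0.75)
v2: (2.5,-3.5) → rotate → (-0.15979,-4.29819) → ×s → (-0.17683,-4.75667) → (-0.18,-4.76)
v3: (5,-0.5) → rotate → (3.65236,-3.45112) → ×s → (4.04195,-3.81924) → (4.04,-3.82)
v4: (4,4.5) → rotate → (5.91612,1.11784) → ×s → (6.54717,1.23708) → (6.55,1.24)
v5: (-1.5,4) → rotate → (1.25690,4.08292) → ×s → (1.39097,4.51843) → (1.39,4.52)
v6: (-4,0.5) → rotate → (-2.86078,2.84006) → ×s → (-3.16593,3.14300) → (-3.17,3.14)
v7: (-5,-1.5) → rotate → (-4.87450,1.86796) → ×s → (-5.39444,2.06721) → (-5.39,2.07)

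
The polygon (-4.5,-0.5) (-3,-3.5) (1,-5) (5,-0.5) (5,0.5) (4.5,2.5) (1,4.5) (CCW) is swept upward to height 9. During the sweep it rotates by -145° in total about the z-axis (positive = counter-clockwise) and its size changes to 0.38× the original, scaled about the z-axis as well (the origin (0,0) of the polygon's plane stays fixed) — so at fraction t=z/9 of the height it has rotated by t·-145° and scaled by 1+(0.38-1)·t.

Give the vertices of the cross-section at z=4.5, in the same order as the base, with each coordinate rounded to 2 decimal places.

Cross-section at z=4.5: (-1.26,2.86) (-2.93,1.25) (-3.08,-1.70) (0.71,-3.39) (1.37,-3.19) (2.58,-2.44) (3.17,0.28)

t = z/height = 4.5/9 = 0.5
s = 1 + (scale-1)·z/height = 1 + (0.38-1)·4.5/9 = 0.690000
θ = twist·z/height = -145°·4.5/9 = -72.5000° = -1.265364 rad
cos θ = 0.300706, sin θ = -0.953717 (intermediates below are computed at full precision and shown rounded to 5 d.p.)
v1: (-4.5,-0.5) → rotate → (-1.83003,4.14137) → ×s → (-1.26272,2.85755) → (-1.26,2.86)
v2: (-3,-3.5) → rotate → (-4.24013,1.80868) → ×s → (-2.92569,1.24799) → (-2.93,1.25)
v3: (1,-5) → rotate → (-4.46788,-2.45725) → ×s → (-3.08284,-1.69550) → (-3.08,-1.70)
v4: (5,-0.5) → rotate → (1.02667,-4.91894) → ×s → (0.70840,-3.39407) → (0.71,-3.39)
v5: (5,0.5) → rotate → (1.98039,-4.61823) → ×s → (1.36647,-3.18658) → (1.37,-3.19)
v6: (4.5,2.5) → rotate → (3.73747,-3.53996) → ×s → (2.57885,-2.44257) → (2.58,-2.44)
v7: (1,4.5) → rotate → (4.59243,0.39946) → ×s → (3.16878,0.27563) → (3.17,0.28)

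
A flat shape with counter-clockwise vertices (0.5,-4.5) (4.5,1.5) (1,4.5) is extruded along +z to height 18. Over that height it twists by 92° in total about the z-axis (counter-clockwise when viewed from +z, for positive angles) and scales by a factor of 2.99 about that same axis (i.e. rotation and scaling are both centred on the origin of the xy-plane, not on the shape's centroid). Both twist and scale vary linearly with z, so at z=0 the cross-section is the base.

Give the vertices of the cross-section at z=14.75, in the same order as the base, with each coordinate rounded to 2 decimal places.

Cross-section at z=14.75: (11.79,-1.71) (-0.83,12.45) (-10.79,5.53)

t = z/height = 14.75/18 = 0.819444
s = 1 + (scale-1)·z/height = 1 + (2.99-1)·14.75/18 = 2.630694
θ = twist·z/height = 92°·14.75/18 = 75.3889° = 1.315784 rad
cos θ = 0.252257, sin θ = 0.967660 (intermediates below are computed at full precision and shown rounded to 5 d.p.)
v1: (0.5,-4.5) → rotate → (4.48060,-0.65133) → ×s → (11.78709,-1.71344) → (11.79,-1.71)
v2: (4.5,1.5) → rotate → (-0.31633,4.73286) → ×s → (-0.83218,12.45070) → (-0.83,12.45)
v3: (1,4.5) → rotate → (-4.10221,2.10282) → ×s → (-10.79167,5.53187) → (-10.79,5.53)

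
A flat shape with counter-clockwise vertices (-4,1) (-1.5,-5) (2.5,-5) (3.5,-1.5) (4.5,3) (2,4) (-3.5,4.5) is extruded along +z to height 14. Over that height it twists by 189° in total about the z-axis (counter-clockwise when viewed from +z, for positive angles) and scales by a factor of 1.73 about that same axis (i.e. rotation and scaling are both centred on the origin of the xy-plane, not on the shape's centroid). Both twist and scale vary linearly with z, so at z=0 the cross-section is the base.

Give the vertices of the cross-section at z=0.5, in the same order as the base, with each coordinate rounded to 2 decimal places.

t = z/height = 0.5/14 = 0.0357143
s = 1 + (scale-1)·z/height = 1 + (1.73-1)·0.5/14 = 1.026071
θ = twist·z/height = 189°·0.5/14 = 6.7500° = 0.117810 rad
cos θ = 0.993068, sin θ = 0.117537 (intermediates below are computed at full precision and shown rounded to 5 d.p.)
v1: (-4,1) → rotate → (-4.08981,0.52292) → ×s → (-4.19644,0.53655) → (-4.20,0.54)
v2: (-1.5,-5) → rotate → (-0.90192,-5.14165) → ×s → (-0.92543,-5.27570) → (-0.93,-5.28)
v3: (2.5,-5) → rotate → (3.07036,-4.67150) → ×s → (3.15041,-4.79329) → (3.15,-4.79)
v4: (3.5,-1.5) → rotate → (3.65205,-1.07822) → ×s → (3.74726,-1.10633) → (3.75,-1.11)
v5: (4.5,3) → rotate → (4.11620,3.50812) → ×s → (4.22351,3.59959) → (4.22,3.60)
v6: (2,4) → rotate → (1.51599,4.20735) → ×s → (1.55551,4.31704) → (1.56,4.32)
v7: (-3.5,4.5) → rotate → (-4.00466,4.05743) → ×s → (-4.10907,4.16321) → (-4.11,4.16)

Cross-section at z=0.5: (-4.20,0.54) (-0.93,-5.28) (3.15,-4.79) (3.75,-1.11) (4.22,3.60) (1.56,4.32) (-4.11,4.16)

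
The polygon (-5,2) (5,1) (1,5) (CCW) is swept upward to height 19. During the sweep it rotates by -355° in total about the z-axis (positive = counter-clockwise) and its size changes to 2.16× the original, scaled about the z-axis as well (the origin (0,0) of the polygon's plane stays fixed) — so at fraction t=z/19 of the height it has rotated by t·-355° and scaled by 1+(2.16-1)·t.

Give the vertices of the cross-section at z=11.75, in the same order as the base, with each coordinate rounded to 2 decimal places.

t = z/height = 11.75/19 = 0.618421
s = 1 + (scale-1)·z/height = 1 + (2.16-1)·11.75/19 = 1.717368
θ = twist·z/height = -355°·11.75/19 = -219.5395° = -3.831687 rad
cos θ = -0.771186, sin θ = 0.636610 (intermediates below are computed at full precision and shown rounded to 5 d.p.)
v1: (-5,2) → rotate → (2.58271,-4.72542) → ×s → (4.43547,-8.11529) → (4.44,-8.12)
v2: (5,1) → rotate → (-4.49254,2.41186) → ×s → (-7.71535,4.14206) → (-7.72,4.14)
v3: (1,5) → rotate → (-3.95423,-3.21932) → ×s → (-6.79088,-5.52876) → (-6.79,-5.53)

Cross-section at z=11.75: (4.44,-8.12) (-7.72,4.14) (-6.79,-5.53)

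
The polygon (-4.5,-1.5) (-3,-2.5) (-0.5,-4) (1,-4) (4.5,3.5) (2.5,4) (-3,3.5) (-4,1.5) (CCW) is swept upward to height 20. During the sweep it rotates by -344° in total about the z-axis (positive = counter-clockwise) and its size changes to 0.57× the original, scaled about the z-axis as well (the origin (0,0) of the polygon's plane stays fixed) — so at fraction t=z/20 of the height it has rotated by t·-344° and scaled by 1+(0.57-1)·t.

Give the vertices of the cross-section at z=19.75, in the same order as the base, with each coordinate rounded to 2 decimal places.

t = z/height = 19.75/20 = 0.9875
s = 1 + (scale-1)·z/height = 1 + (0.57-1)·19.75/20 = 0.575375
θ = twist·z/height = -344°·19.75/20 = -339.7000° = -5.928883 rad
cos θ = 0.937889, sin θ = 0.346936 (intermediates below are computed at full precision and shown rounded to 5 d.p.)
v1: (-4.5,-1.5) → rotate → (-3.70010,-2.96804) → ×s → (-2.12894,-1.70774) → (-2.13,-1.71)
v2: (-3,-2.5) → rotate → (-1.94633,-3.38553) → ×s → (-1.11987,-1.94795) → (-1.12,-1.95)
v3: (-0.5,-4) → rotate → (0.91880,-3.92502) → ×s → (0.52865,-2.25836) → (0.53,-2.26)
v4: (1,-4) → rotate → (2.32563,-3.40462) → ×s → (1.33811,-1.95893) → (1.34,-1.96)
v5: (4.5,3.5) → rotate → (3.00623,4.84382) → ×s → (1.72971,2.78701) → (1.73,2.79)
v6: (2.5,4) → rotate → (0.95698,4.61889) → ×s → (0.55062,2.65760) → (0.55,2.66)
v7: (-3,3.5) → rotate → (-4.02794,2.24180) → ×s → (-2.31758,1.28988) → (-2.32,1.29)
v8: (-4,1.5) → rotate → (-4.27196,0.01909) → ×s → (-2.45798,0.01098) → (-2.46,0.01)

Cross-section at z=19.75: (-2.13,-1.71) (-1.12,-1.95) (0.53,-2.26) (1.34,-1.96) (1.73,2.79) (0.55,2.66) (-2.32,1.29) (-2.46,0.01)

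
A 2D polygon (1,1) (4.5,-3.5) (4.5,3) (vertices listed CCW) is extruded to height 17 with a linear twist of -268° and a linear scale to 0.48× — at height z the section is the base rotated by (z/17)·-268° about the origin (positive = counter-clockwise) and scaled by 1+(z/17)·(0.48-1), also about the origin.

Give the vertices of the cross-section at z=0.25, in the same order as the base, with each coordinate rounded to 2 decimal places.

t = z/height = 0.25/17 = 0.0147059
s = 1 + (scale-1)·z/height = 1 + (0.48-1)·0.25/17 = 0.992353
θ = twist·z/height = -268°·0.25/17 = -3.9412° = -0.068787 rad
cos θ = 0.997635, sin θ = -0.068732 (intermediates below are computed at full precision and shown rounded to 5 d.p.)
v1: (1,1) → rotate → (1.06637,0.92890) → ×s → (1.05821,0.92180) → (1.06,0.92)
v2: (4.5,-3.5) → rotate → (4.24880,-3.80102) → ×s → (4.21630,-3.77195) → (4.22,-3.77)
v3: (4.5,3) → rotate → (4.69555,2.68361) → ×s → (4.65965,2.66309) → (4.66,2.66)

Cross-section at z=0.25: (1.06,0.92) (4.22,-3.77) (4.66,2.66)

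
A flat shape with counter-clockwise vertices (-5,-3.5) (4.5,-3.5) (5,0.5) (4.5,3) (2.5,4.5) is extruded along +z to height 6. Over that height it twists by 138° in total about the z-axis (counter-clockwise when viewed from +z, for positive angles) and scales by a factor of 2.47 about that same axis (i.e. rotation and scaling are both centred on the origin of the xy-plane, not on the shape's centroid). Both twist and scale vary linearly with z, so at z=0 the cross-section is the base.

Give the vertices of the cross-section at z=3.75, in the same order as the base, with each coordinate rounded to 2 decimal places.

t = z/height = 3.75/6 = 0.625
s = 1 + (scale-1)·z/height = 1 + (2.47-1)·3.75/6 = 1.918750
θ = twist·z/height = 138°·3.75/6 = 86.2500° = 1.505346 rad
cos θ = 0.065403, sin θ = 0.997859 (intermediates below are computed at full precision and shown rounded to 5 d.p.)
v1: (-5,-3.5) → rotate → (3.16549,-5.21821) → ×s → (6.07379,-10.01243) → (6.07,-10.01)
v2: (4.5,-3.5) → rotate → (3.78682,4.26145) → ×s → (7.26596,8.17667) → (7.27,8.18)
v3: (5,0.5) → rotate → (-0.17191,5.02200) → ×s → (-0.32986,9.63596) → (-0.33,9.64)
v4: (4.5,3) → rotate → (-2.69926,4.68657) → ×s → (-5.17921,8.99236) → (-5.18,8.99)
v5: (2.5,4.5) → rotate → (-4.32686,2.78896) → ×s → (-8.30216,5.35132) → (-8.30,5.35)

Cross-section at z=3.75: (6.07,-10.01) (7.27,8.18) (-0.33,9.64) (-5.18,8.99) (-8.30,5.35)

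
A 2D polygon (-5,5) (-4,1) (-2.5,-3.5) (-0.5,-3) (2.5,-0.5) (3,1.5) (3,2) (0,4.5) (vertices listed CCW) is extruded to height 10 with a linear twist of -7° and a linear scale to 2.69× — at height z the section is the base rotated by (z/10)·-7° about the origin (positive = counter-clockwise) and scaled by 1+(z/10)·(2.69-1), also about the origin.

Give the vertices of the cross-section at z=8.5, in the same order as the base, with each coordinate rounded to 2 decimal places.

t = z/height = 8.5/10 = 0.85
s = 1 + (scale-1)·z/height = 1 + (2.69-1)·8.5/10 = 2.436500
θ = twist·z/height = -7°·8.5/10 = -5.9500° = -0.103847 rad
cos θ = 0.994613, sin θ = -0.103661 (intermediates below are computed at full precision and shown rounded to 5 d.p.)
v1: (-5,5) → rotate → (-4.45476,5.49137) → ×s → (-10.85403,13.37971) → (-10.85,13.38)
v2: (-4,1) → rotate → (-3.87479,1.40925) → ×s → (-9.44093,3.43365) → (-9.44,3.43)
v3: (-2.5,-3.5) → rotate → (-2.84934,-3.22199) → ×s → (-6.94243,-7.85039) → (-6.94,-7.85)
v4: (-0.5,-3) → rotate → (-0.80829,-2.93201) → ×s → (-1.96939,-7.14384) → (-1.97,-7.14)
v5: (2.5,-0.5) → rotate → (2.43470,-0.75646) → ×s → (5.93215,-1.84311) → (5.93,-1.84)
v6: (3,1.5) → rotate → (3.13933,1.18094) → ×s → (7.64898,2.87735) → (7.65,2.88)
v7: (3,2) → rotate → (3.19116,1.67824) → ×s → (7.77526,4.08904) → (7.78,4.09)
v8: (0,4.5) → rotate → (0.46647,4.47576) → ×s → (1.13656,10.90518) → (1.14,10.91)

Cross-section at z=8.5: (-10.85,13.38) (-9.44,3.43) (-6.94,-7.85) (-1.97,-7.14) (5.93,-1.84) (7.65,2.88) (7.78,4.09) (1.14,10.91)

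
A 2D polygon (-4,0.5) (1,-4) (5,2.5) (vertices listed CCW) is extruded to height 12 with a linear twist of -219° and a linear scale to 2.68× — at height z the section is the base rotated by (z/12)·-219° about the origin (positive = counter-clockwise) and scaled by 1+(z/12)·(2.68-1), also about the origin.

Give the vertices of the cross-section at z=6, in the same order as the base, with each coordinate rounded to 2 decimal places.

Cross-section at z=6: (3.32,6.63) (-7.55,0.72) (1.27,-10.21)

t = z/height = 6/12 = 0.5
s = 1 + (scale-1)·z/height = 1 + (2.68-1)·6/12 = 1.840000
θ = twist·z/height = -219°·6/12 = -109.5000° = -1.911136 rad
cos θ = -0.333807, sin θ = -0.942641 (intermediates below are computed at full precision and shown rounded to 5 d.p.)
v1: (-4,0.5) → rotate → (1.80655,3.60366) → ×s → (3.32405,6.63074) → (3.32,6.63)
v2: (1,-4) → rotate → (-4.10437,0.39259) → ×s → (-7.55205,0.72236) → (-7.55,0.72)
v3: (5,2.5) → rotate → (0.68757,-5.54772) → ×s → (1.26513,-10.20781) → (1.27,-10.21)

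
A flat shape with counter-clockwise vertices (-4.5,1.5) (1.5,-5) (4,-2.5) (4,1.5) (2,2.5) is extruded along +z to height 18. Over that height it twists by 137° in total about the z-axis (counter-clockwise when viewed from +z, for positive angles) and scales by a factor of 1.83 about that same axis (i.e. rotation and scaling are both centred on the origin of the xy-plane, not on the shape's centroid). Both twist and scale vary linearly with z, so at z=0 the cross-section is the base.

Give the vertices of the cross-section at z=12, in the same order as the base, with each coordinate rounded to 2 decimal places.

t = z/height = 12/18 = 0.666667
s = 1 + (scale-1)·z/height = 1 + (1.83-1)·12/18 = 1.553333
θ = twist·z/height = 137°·12/18 = 91.3333° = 1.594067 rad
cos θ = -0.023269, sin θ = 0.999729 (intermediates below are computed at full precision and shown rounded to 5 d.p.)
v1: (-4.5,1.5) → rotate → (-1.39488,-4.53369) → ×s → (-2.16672,-7.04232) → (-2.17,-7.04)
v2: (1.5,-5) → rotate → (4.96374,1.61594) → ×s → (7.71035,2.51009) → (7.71,2.51)
v3: (4,-2.5) → rotate → (2.40625,4.05709) → ×s → (3.73770,6.30201) → (3.74,6.30)
v4: (4,1.5) → rotate → (-1.59267,3.96401) → ×s → (-2.47395,6.15743) → (-2.47,6.16)
v5: (2,2.5) → rotate → (-2.54586,1.94129) → ×s → (-3.95457,3.01546) → (-3.95,3.02)

Cross-section at z=12: (-2.17,-7.04) (7.71,2.51) (3.74,6.30) (-2.47,6.16) (-3.95,3.02)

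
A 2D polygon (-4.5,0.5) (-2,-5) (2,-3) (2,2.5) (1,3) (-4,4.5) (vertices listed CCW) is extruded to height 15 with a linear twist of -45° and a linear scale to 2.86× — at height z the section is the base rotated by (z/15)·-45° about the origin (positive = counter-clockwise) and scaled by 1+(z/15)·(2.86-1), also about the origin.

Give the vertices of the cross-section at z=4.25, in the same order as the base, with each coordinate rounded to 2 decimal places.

Cross-section at z=4.25: (-6.53,2.26) (-4.66,-6.77) (1.97,-5.14) (3.82,3.05) (2.50,4.13) (-4.44,8.05)

t = z/height = 4.25/15 = 0.283333
s = 1 + (scale-1)·z/height = 1 + (2.86-1)·4.25/15 = 1.527000
θ = twist·z/height = -45°·4.25/15 = -12.7500° = -0.222529 rad
cos θ = 0.975342, sin θ = -0.220697 (intermediates below are computed at full precision and shown rounded to 5 d.p.)
v1: (-4.5,0.5) → rotate → (-4.27869,1.48081) → ×s → (-6.53356,2.26120) → (-6.53,2.26)
v2: (-2,-5) → rotate → (-3.05417,-4.43532) → ×s → (-4.66372,-6.77273) → (-4.66,-6.77)
v3: (2,-3) → rotate → (1.28859,-3.36742) → ×s → (1.96768,-5.14205) → (1.97,-5.14)
v4: (2,2.5) → rotate → (2.50243,1.99696) → ×s → (3.82121,3.04936) → (3.82,3.05)
v5: (1,3) → rotate → (1.63743,2.70533) → ×s → (2.50036,4.13104) → (2.50,4.13)
v6: (-4,4.5) → rotate → (-2.90823,5.27183) → ×s → (-4.44087,8.05008) → (-4.44,8.05)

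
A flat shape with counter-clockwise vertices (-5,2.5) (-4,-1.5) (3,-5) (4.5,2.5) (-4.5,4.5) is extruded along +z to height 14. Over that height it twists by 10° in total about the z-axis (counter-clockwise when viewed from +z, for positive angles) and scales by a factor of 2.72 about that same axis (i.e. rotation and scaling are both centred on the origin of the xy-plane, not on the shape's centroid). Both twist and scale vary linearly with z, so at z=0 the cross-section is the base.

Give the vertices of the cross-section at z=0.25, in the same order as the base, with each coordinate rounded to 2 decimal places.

t = z/height = 0.25/14 = 0.0178571
s = 1 + (scale-1)·z/height = 1 + (2.72-1)·0.25/14 = 1.030714
θ = twist·z/height = 10°·0.25/14 = 0.1786° = 0.003117 rad
cos θ = 0.999995, sin θ = 0.003117 (intermediates below are computed at full precision and shown rounded to 5 d.p.)
v1: (-5,2.5) → rotate → (-5.00777,2.48440) → ×s → (-5.16158,2.56071) → (-5.16,2.56)
v2: (-4,-1.5) → rotate → (-3.99531,-1.51246) → ×s → (-4.11802,-1.55891) → (-4.12,-1.56)
v3: (3,-5) → rotate → (3.01557,-4.99063) → ×s → (3.10819,-5.14391) → (3.11,-5.14)
v4: (4.5,2.5) → rotate → (4.49219,2.51401) → ×s → (4.63016,2.59123) → (4.63,2.59)
v5: (-4.5,4.5) → rotate → (-4.51400,4.48595) → ×s → (-4.65265,4.62374) → (-4.65,4.62)

Cross-section at z=0.25: (-5.16,2.56) (-4.12,-1.56) (3.11,-5.14) (4.63,2.59) (-4.65,4.62)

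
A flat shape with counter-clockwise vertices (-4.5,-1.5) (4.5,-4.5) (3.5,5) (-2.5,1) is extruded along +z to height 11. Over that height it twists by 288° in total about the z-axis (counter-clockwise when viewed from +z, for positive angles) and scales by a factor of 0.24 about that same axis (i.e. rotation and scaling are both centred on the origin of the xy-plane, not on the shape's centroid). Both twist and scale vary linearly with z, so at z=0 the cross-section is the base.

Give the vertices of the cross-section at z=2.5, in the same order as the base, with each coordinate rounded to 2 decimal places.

Cross-section at z=2.5: (-0.42,-3.90) (4.93,1.84) (-2.56,4.35) (-1.61,-1.54)

t = z/height = 2.5/11 = 0.227273
s = 1 + (scale-1)·z/height = 1 + (0.24-1)·2.5/11 = 0.827273
θ = twist·z/height = 288°·2.5/11 = 65.4545° = 1.142397 rad
cos θ = 0.415415, sin θ = 0.909632 (intermediates below are computed at full precision and shown rounded to 5 d.p.)
v1: (-4.5,-1.5) → rotate → (-0.50492,-4.71647) → ×s → (-0.41771,-3.90180) → (-0.42,-3.90)
v2: (4.5,-4.5) → rotate → (5.96271,2.22398) → ×s → (4.93279,1.83984) → (4.93,1.84)
v3: (3.5,5) → rotate → (-3.09421,5.26079) → ×s → (-2.55975,4.35211) → (-2.56,4.35)
v4: (-2.5,1) → rotate → (-1.94817,-1.85866) → ×s → (-1.61167,-1.53762) → (-1.61,-1.54)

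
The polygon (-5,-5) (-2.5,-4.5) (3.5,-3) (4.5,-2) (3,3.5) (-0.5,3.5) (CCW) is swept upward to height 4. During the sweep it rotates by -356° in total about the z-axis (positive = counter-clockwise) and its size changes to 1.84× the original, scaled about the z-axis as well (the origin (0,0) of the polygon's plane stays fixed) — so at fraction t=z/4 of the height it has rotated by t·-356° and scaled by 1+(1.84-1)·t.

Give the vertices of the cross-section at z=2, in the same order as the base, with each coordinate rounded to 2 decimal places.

t = z/height = 2/4 = 0.5
s = 1 + (scale-1)·z/height = 1 + (1.84-1)·2/4 = 1.420000
θ = twist·z/height = -356°·2/4 = -178.0000° = -3.106686 rad
cos θ = -0.999391, sin θ = -0.034899 (intermediates below are computed at full precision and shown rounded to 5 d.p.)
v1: (-5,-5) → rotate → (4.82246,5.17145) → ×s → (6.84789,7.34346) → (6.85,7.34)
v2: (-2.5,-4.5) → rotate → (2.34143,4.58451) → ×s → (3.32483,6.51000) → (3.32,6.51)
v3: (3.5,-3) → rotate → (-3.60257,2.87602) → ×s → (-5.11564,4.08395) → (-5.12,4.08)
v4: (4.5,-2) → rotate → (-4.56706,1.84173) → ×s → (-6.48522,2.61526) → (-6.49,2.62)
v5: (3,3.5) → rotate → (-2.87602,-3.60257) → ×s → (-4.08395,-5.11564) → (-4.08,-5.12)
v6: (-0.5,3.5) → rotate → (0.62184,-3.48042) → ×s → (0.88302,-4.94219) → (0.88,-4.94)

Cross-section at z=2: (6.85,7.34) (3.32,6.51) (-5.12,4.08) (-6.49,2.62) (-4.08,-5.12) (0.88,-4.94)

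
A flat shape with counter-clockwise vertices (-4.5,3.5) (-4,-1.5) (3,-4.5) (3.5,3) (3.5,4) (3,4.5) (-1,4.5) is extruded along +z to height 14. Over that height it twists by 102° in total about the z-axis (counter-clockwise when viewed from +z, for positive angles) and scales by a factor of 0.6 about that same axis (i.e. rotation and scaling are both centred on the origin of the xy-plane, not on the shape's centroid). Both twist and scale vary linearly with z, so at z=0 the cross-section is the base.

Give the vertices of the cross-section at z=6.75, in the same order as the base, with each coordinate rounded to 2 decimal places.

Cross-section at z=6.75: (-4.51,-0.90) (-1.19,-3.23) (4.33,-0.54) (0.01,3.72) (-0.60,4.25) (-1.17,4.21) (-3.28,1.76)

t = z/height = 6.75/14 = 0.482143
s = 1 + (scale-1)·z/height = 1 + (0.6-1)·6.75/14 = 0.807143
θ = twist·z/height = 102°·6.75/14 = 49.1786° = 0.858328 rad
cos θ = 0.653704, sin θ = 0.756751 (intermediates below are computed at full precision and shown rounded to 5 d.p.)
v1: (-4.5,3.5) → rotate → (-5.59029,-1.11741) → ×s → (-4.51217,-0.90191) → (-4.51,-0.90)
v2: (-4,-1.5) → rotate → (-1.47969,-4.00756) → ×s → (-1.19432,-3.23467) → (-1.19,-3.23)
v3: (3,-4.5) → rotate → (5.36649,-0.67141) → ×s → (4.33152,-0.54193) → (4.33,-0.54)
v4: (3.5,3) → rotate → (0.01771,4.60974) → ×s → (0.01430,3.72072) → (0.01,3.72)
v5: (3.5,4) → rotate → (-0.73904,5.26344) → ×s → (-0.59651,4.24835) → (-0.60,4.25)
v6: (3,4.5) → rotate → (-1.44427,5.21192) → ×s → (-1.16573,4.20676) → (-1.17,4.21)
v7: (-1,4.5) → rotate → (-4.05908,2.18492) → ×s → (-3.27626,1.76354) → (-3.28,1.76)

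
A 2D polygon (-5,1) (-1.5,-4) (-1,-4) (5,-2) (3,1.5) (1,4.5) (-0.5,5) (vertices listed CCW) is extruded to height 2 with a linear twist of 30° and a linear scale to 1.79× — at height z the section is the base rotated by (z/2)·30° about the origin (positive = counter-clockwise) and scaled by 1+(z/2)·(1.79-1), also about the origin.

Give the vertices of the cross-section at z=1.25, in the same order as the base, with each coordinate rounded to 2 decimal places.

t = z/height = 1.25/2 = 0.625
s = 1 + (scale-1)·z/height = 1 + (1.79-1)·1.25/2 = 1.493750
θ = twist·z/height = 30°·1.25/2 = 18.7500° = 0.327249 rad
cos θ = 0.946930, sin θ = 0.321439 (intermediates below are computed at full precision and shown rounded to 5 d.p.)
v1: (-5,1) → rotate → (-5.05609,-0.66027) → ×s → (-7.55253,-0.98627) → (-7.55,-0.99)
v2: (-1.5,-4) → rotate → (-0.13464,-4.26988) → ×s → (-0.20111,-6.37813) → (-0.20,-6.38)
v3: (-1,-4) → rotate → (0.33883,-4.10916) → ×s → (0.50612,-6.13806) → (0.51,-6.14)
v4: (5,-2) → rotate → (5.37753,-0.28666) → ×s → (8.03268,-0.42820) → (8.03,-0.43)
v5: (3,1.5) → rotate → (2.35863,2.38471) → ×s → (3.52321,3.56217) → (3.52,3.56)
v6: (1,4.5) → rotate → (-0.49955,4.58263) → ×s → (-0.74620,6.84530) → (-0.75,6.85)
v7: (-0.5,5) → rotate → (-2.08066,4.57393) → ×s → (-3.10799,6.83231) → (-3.11,6.83)

Cross-section at z=1.25: (-7.55,-0.99) (-0.20,-6.38) (0.51,-6.14) (8.03,-0.43) (3.52,3.56) (-0.75,6.85) (-3.11,6.83)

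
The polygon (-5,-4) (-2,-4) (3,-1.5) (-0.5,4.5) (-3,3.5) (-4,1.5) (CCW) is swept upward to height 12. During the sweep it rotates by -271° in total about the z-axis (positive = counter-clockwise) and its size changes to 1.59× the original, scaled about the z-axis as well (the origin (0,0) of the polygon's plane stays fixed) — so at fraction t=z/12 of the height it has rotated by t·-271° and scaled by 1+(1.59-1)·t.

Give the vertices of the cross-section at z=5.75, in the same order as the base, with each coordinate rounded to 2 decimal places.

Cross-section at z=5.75: (0.17,8.21) (-2.29,5.26) (-3.94,-1.72) (4.84,-3.21) (5.91,0.08) (4.77,2.71)

t = z/height = 5.75/12 = 0.479167
s = 1 + (scale-1)·z/height = 1 + (1.59-1)·5.75/12 = 1.282708
θ = twist·z/height = -271°·5.75/12 = -129.8542° = -2.266383 rad
cos θ = -0.640836, sin θ = -0.767678 (intermediates below are computed at full precision and shown rounded to 5 d.p.)
v1: (-5,-4) → rotate → (0.13347,6.40173) → ×s → (0.17120,8.21156) → (0.17,8.21)
v2: (-2,-4) → rotate → (-1.78904,4.09870) → ×s → (-2.29482,5.25744) → (-2.29,5.26)
v3: (3,-1.5) → rotate → (-3.07402,-1.34178) → ×s → (-3.94308,-1.72111) → (-3.94,-1.72)
v4: (-0.5,4.5) → rotate → (3.77497,-2.49992) → ×s → (4.84218,-3.20667) → (4.84,-3.21)
v5: (-3,3.5) → rotate → (4.60938,0.06011) → ×s → (5.91249,0.07710) → (5.91,0.08)
v6: (-4,1.5) → rotate → (3.71486,2.10946) → ×s → (4.76508,2.70582) → (4.77,2.71)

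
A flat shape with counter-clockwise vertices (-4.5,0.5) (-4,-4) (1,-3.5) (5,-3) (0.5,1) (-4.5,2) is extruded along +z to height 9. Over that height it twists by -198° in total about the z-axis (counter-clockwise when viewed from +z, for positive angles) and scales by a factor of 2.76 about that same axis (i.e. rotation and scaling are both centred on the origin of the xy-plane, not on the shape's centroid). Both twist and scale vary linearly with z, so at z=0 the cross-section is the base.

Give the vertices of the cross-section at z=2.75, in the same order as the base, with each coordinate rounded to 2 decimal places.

Cross-section at z=2.75: (-2.74,6.40) (-8.38,2.32) (-3.93,-3.99) (-0.23,-8.96) (1.72,0.09) (-0.73,7.54)

t = z/height = 2.75/9 = 0.305556
s = 1 + (scale-1)·z/height = 1 + (2.76-1)·2.75/9 = 1.537778
θ = twist·z/height = -198°·2.75/9 = -60.5000° = -1.055924 rad
cos θ = 0.492424, sin θ = -0.870356 (intermediates below are computed at full precision and shown rounded to 5 d.p.)
v1: (-4.5,0.5) → rotate → (-1.78073,4.16281) → ×s → (-2.73836,6.40148) → (-2.74,6.40)
v2: (-4,-4) → rotate → (-5.45112,1.51173) → ×s → (-8.38261,2.32470) → (-8.38,2.32)
v3: (1,-3.5) → rotate → (-2.55382,-2.59384) → ×s → (-3.92721,-3.98875) → (-3.93,-3.99)
v4: (5,-3) → rotate → (-0.14895,-5.82905) → ×s → (-0.22905,-8.96378) → (-0.23,-8.96)
v5: (0.5,1) → rotate → (1.11657,0.05725) → ×s → (1.71703,0.08803) → (1.72,0.09)
v6: (-4.5,2) → rotate → (-0.47519,4.90145) → ×s → (-0.73074,7.53734) → (-0.73,7.54)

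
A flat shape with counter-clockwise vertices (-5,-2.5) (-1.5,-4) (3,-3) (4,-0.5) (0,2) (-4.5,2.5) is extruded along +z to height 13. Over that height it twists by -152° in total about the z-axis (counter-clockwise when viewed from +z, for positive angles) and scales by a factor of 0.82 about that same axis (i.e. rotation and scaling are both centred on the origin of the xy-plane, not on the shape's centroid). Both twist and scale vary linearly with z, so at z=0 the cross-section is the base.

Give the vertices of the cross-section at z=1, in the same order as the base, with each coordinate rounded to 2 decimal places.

t = z/height = 1/13 = 0.0769231
s = 1 + (scale-1)·z/height = 1 + (0.82-1)·1/13 = 0.986154
θ = twist·z/height = -152°·1/13 = -11.6923° = -0.204069 rad
cos θ = 0.979250, sin θ = -0.202656 (intermediates below are computed at full precision and shown rounded to 5 d.p.)
v1: (-5,-2.5) → rotate → (-5.40289,-1.43485) → ×s → (-5.32808,-1.41498) → (-5.33,-1.41)
v2: (-1.5,-4) → rotate → (-2.27950,-3.61302) → ×s → (-2.24794,-3.56299) → (-2.25,-3.56)
v3: (3,-3) → rotate → (2.32978,-3.54572) → ×s → (2.29752,-3.49662) → (2.30,-3.50)
v4: (4,-0.5) → rotate → (3.81567,-1.30025) → ×s → (3.76284,-1.28224) → (3.76,-1.28)
v5: (0,2) → rotate → (0.40531,1.95850) → ×s → (0.39970,1.93138) → (0.40,1.93)
v6: (-4.5,2.5) → rotate → (-3.89999,3.36008) → ×s → (-3.84599,3.31355) → (-3.85,3.31)

Cross-section at z=1: (-5.33,-1.41) (-2.25,-3.56) (2.30,-3.50) (3.76,-1.28) (0.40,1.93) (-3.85,3.31)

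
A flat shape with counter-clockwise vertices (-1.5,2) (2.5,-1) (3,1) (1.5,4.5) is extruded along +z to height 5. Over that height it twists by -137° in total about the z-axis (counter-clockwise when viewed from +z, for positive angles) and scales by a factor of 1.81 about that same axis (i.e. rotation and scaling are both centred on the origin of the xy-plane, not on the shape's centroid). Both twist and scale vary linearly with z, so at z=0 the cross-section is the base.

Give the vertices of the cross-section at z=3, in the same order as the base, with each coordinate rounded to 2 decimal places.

Cross-section at z=3: (2.64,2.61) (-0.97,-3.88) (2.08,-4.22) (6.93,-1.30)

t = z/height = 3/5 = 0.6
s = 1 + (scale-1)·z/height = 1 + (1.81-1)·3/5 = 1.486000
θ = twist·z/height = -137°·3/5 = -82.2000° = -1.434661 rad
cos θ = 0.135716, sin θ = -0.990748 (intermediates below are computed at full precision and shown rounded to 5 d.p.)
v1: (-1.5,2) → rotate → (1.77792,1.75755) → ×s → (2.64199,2.61172) → (2.64,2.61)
v2: (2.5,-1) → rotate → (-0.65146,-2.61259) → ×s → (-0.96807,-3.88230) → (-0.97,-3.88)
v3: (3,1) → rotate → (1.39789,-2.83653) → ×s → (2.07727,-4.21508) → (2.08,-4.22)
v4: (1.5,4.5) → rotate → (4.66194,-0.87540) → ×s → (6.92764,-1.30085) → (6.93,-1.30)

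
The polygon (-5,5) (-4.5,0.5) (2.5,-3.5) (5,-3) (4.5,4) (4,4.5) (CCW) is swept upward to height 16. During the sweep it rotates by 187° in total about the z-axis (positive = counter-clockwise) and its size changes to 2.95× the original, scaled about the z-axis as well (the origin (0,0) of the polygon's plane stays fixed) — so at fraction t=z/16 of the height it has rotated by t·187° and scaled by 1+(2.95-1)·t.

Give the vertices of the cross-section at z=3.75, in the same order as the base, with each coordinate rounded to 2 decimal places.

t = z/height = 3.75/16 = 0.234375
s = 1 + (scale-1)·z/height = 1 + (2.95-1)·3.75/16 = 1.457031
θ = twist·z/height = 187°·3.75/16 = 43.8281° = 0.764945 rad
cos θ = 0.721420, sin θ = 0.692497 (intermediates below are computed at full precision and shown rounded to 5 d.p.)
v1: (-5,5) → rotate → (-7.06959,0.14462) → ×s → (-10.30061,0.21071) → (-10.30,0.21)
v2: (-4.5,0.5) → rotate → (-3.59264,-2.75553) → ×s → (-5.23459,-4.01489) → (-5.23,-4.01)
v3: (2.5,-3.5) → rotate → (4.22729,-0.79373) → ×s → (6.15930,-1.15649) → (6.16,-1.16)
v4: (5,-3) → rotate → (5.68459,1.29823) → ×s → (8.28263,1.89156) → (8.28,1.89)
v5: (4.5,4) → rotate → (0.47640,6.00192) → ×s → (0.69413,8.74498) → (0.69,8.74)
v6: (4,4.5) → rotate → (-0.23056,6.01638) → ×s → (-0.33593,8.76606) → (-0.34,8.77)

Cross-section at z=3.75: (-10.30,0.21) (-5.23,-4.01) (6.16,-1.16) (8.28,1.89) (0.69,8.74) (-0.34,8.77)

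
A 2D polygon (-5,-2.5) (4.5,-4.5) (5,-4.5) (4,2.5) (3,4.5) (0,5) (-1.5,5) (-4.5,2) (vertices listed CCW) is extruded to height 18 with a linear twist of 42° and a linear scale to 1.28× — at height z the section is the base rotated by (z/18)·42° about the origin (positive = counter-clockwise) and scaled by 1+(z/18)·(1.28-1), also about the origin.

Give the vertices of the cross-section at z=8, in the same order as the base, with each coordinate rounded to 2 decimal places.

t = z/height = 8/18 = 0.444444
s = 1 + (scale-1)·z/height = 1 + (1.28-1)·8/18 = 1.124444
θ = twist·z/height = 42°·8/18 = 18.6667° = 0.325795 rad
cos θ = 0.947397, sin θ = 0.320062 (intermediates below are computed at full precision and shown rounded to 5 d.p.)
v1: (-5,-2.5) → rotate → (-3.93683,-3.96880) → ×s → (-4.42674,-4.46270) → (-4.43,-4.46)
v2: (4.5,-4.5) → rotate → (5.70356,-2.82301) → ×s → (6.41334,-3.17431) → (6.41,-3.17)
v3: (5,-4.5) → rotate → (6.17726,-2.66298) → ×s → (6.94599,-2.99437) → (6.95,-2.99)
v4: (4,2.5) → rotate → (2.98943,3.64874) → ×s → (3.36145,4.10280) → (3.36,4.10)
v5: (3,4.5) → rotate → (1.40191,5.22347) → ×s → (1.57637,5.87350) → (1.58,5.87)
v6: (0,5) → rotate → (-1.60031,4.73698) → ×s → (-1.79946,5.32647) → (-1.80,5.33)
v7: (-1.5,5) → rotate → (-3.02140,4.25689) → ×s → (-3.39740,4.78664) → (-3.40,4.79)
v8: (-4.5,2) → rotate → (-4.90341,0.45451) → ×s → (-5.51361,0.51108) → (-5.51,0.51)

Cross-section at z=8: (-4.43,-4.46) (6.41,-3.17) (6.95,-2.99) (3.36,4.10) (1.58,5.87) (-1.80,5.33) (-3.40,4.79) (-5.51,0.51)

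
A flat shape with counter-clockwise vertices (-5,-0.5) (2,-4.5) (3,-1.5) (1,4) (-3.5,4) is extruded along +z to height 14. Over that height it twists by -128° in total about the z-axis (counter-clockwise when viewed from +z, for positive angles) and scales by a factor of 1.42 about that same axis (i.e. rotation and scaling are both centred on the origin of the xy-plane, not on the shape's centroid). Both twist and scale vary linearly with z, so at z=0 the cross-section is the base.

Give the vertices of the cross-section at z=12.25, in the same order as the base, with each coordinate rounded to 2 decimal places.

t = z/height = 12.25/14 = 0.875
s = 1 + (scale-1)·z/height = 1 + (1.42-1)·12.25/14 = 1.367500
θ = twist·z/height = -128°·12.25/14 = -112.0000° = -1.954769 rad
cos θ = -0.374607, sin θ = -0.927184 (intermediates below are computed at full precision and shown rounded to 5 d.p.)
v1: (-5,-0.5) → rotate → (1.40944,4.82322) → ×s → (1.92741,6.59576) → (1.93,6.60)
v2: (2,-4.5) → rotate → (-4.92154,-0.16864) → ×s → (-6.73021,-0.23061) → (-6.73,-0.23)
v3: (3,-1.5) → rotate → (-2.51460,-2.21964) → ×s → (-3.43871,-3.03536) → (-3.44,-3.04)
v4: (1,4) → rotate → (3.33413,-2.42561) → ×s → (4.55942,-3.31702) → (4.56,-3.32)
v5: (-3.5,4) → rotate → (5.01986,1.74672) → ×s → (6.86466,2.38864) → (6.86,2.39)

Cross-section at z=12.25: (1.93,6.60) (-6.73,-0.23) (-3.44,-3.04) (4.56,-3.32) (6.86,2.39)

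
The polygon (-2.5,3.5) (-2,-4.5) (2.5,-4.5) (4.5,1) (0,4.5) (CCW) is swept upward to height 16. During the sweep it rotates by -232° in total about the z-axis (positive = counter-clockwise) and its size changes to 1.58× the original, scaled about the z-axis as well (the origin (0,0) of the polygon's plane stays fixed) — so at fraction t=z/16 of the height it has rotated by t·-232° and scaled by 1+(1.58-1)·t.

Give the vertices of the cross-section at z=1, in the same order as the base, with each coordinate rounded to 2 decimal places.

Cross-section at z=1: (-1.60,4.16) (-3.17,-4.00) (1.34,-5.16) (4.77,-0.16) (1.17,4.51)

t = z/height = 1/16 = 0.0625
s = 1 + (scale-1)·z/height = 1 + (1.58-1)·1/16 = 1.036250
θ = twist·z/height = -232°·1/16 = -14.5000° = -0.253073 rad
cos θ = 0.968148, sin θ = -0.250380 (intermediates below are computed at full precision and shown rounded to 5 d.p.)
v1: (-2.5,3.5) → rotate → (-1.54404,4.01447) → ×s → (-1.60001,4.15999) → (-1.60,4.16)
v2: (-2,-4.5) → rotate → (-3.06301,-3.85590) → ×s → (-3.17404,-3.99568) → (-3.17,-4.00)
v3: (2.5,-4.5) → rotate → (1.29366,-4.98261) → ×s → (1.34055,-5.16323) → (1.34,-5.16)
v4: (4.5,1) → rotate → (4.60704,-0.15856) → ×s → (4.77405,-0.16431) → (4.77,-0.16)
v5: (0,4.5) → rotate → (1.12671,4.35666) → ×s → (1.16755,4.51459) → (1.17,4.51)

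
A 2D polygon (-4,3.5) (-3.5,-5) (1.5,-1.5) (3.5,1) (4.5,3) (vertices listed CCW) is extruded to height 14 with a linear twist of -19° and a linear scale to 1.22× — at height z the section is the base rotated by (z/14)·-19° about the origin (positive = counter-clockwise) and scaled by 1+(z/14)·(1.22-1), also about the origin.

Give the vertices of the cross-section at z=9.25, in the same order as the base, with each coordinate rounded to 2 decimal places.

Cross-section at z=9.25: (-3.60,4.91) (-5.16,-4.72) (1.30,-2.05) (4.16,0.25) (5.78,2.23)

t = z/height = 9.25/14 = 0.660714
s = 1 + (scale-1)·z/height = 1 + (1.22-1)·9.25/14 = 1.145357
θ = twist·z/height = -19°·9.25/14 = -12.5536° = -0.219101 rad
cos θ = 0.976093, sin θ = -0.217352 (intermediates below are computed at full precision and shown rounded to 5 d.p.)
v1: (-4,3.5) → rotate → (-3.14364,4.28574) → ×s → (-3.60059,4.90870) → (-3.60,4.91)
v2: (-3.5,-5) → rotate → (-4.50309,-4.11973) → ×s → (-5.15764,-4.71857) → (-5.16,-4.72)
v3: (1.5,-1.5) → rotate → (1.13811,-1.79017) → ×s → (1.30354,-2.05038) → (1.30,-2.05)
v4: (3.5,1) → rotate → (3.63368,0.21536) → ×s → (4.16186,0.24666) → (4.16,0.25)
v5: (4.5,3) → rotate → (5.04448,1.95019) → ×s → (5.77773,2.23367) → (5.78,2.23)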